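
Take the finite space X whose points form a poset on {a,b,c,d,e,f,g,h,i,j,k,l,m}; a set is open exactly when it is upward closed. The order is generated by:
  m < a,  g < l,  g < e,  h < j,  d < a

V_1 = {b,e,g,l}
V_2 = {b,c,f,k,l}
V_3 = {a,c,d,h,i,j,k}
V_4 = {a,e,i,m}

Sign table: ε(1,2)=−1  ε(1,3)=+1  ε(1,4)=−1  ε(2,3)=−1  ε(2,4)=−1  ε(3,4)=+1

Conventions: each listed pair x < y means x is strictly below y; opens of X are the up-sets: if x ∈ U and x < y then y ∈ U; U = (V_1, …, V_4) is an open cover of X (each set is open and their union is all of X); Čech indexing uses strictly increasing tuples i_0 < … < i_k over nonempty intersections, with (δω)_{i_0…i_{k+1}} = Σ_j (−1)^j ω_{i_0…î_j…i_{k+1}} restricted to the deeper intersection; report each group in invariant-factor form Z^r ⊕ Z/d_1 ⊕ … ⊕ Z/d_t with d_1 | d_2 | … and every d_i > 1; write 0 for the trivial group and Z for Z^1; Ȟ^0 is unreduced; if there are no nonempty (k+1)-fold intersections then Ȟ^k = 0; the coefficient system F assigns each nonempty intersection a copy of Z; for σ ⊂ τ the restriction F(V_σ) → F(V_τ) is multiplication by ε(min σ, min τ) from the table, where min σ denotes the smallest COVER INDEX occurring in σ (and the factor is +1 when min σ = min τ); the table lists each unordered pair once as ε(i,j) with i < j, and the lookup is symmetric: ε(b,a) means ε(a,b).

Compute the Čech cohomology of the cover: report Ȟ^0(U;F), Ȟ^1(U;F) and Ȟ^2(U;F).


Ȟ^0 ≅ 0,  Ȟ^1 ≅ Z/2,  Ȟ^2 ≅ 0

nonempty intersections:
  V12={b,l} V14={e} V23={c,k} V34={a,i}
C dims 4,4; δ0: rk 4, SNF 1^3·2
Ȟ^0: (4−4)−0=0 ⇒ 0
Ȟ^1: (4−0)−4=0 plus torsion [2] ⇒ Z/2
Ȟ^2: (0−0)−0=0 ⇒ 0


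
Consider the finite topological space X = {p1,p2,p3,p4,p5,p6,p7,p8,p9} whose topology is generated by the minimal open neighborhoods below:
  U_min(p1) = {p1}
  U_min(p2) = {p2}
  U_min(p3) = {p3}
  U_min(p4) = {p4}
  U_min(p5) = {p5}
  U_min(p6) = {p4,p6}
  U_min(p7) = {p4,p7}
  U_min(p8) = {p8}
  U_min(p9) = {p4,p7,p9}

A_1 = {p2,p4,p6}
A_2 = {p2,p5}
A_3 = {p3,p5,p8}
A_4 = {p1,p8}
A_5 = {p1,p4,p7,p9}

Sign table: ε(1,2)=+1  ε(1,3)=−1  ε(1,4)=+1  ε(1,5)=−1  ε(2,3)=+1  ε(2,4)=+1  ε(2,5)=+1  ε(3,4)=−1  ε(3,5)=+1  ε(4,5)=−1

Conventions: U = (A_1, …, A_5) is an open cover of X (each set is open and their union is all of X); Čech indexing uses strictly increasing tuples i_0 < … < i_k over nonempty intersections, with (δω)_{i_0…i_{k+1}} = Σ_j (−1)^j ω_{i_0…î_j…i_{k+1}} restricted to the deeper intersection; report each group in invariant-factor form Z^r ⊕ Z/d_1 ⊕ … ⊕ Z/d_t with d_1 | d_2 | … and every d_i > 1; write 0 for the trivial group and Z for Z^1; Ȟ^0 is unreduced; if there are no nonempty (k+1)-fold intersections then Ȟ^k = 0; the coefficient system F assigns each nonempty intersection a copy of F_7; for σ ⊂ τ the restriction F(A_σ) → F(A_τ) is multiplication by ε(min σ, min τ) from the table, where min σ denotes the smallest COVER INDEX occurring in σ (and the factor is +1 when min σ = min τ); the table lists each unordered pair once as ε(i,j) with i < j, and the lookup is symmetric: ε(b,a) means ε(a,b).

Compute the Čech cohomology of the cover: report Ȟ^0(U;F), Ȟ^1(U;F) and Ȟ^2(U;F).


nonempty intersections:
  A12={p2} A15={p4} A23={p5} A34={p8} A45={p1}
C dims 5,5; δ0: rk_F7 5
Ȟ^0: (5−5)−0=0 ⇒ 0
Ȟ^1: (5−0)−5=0 ⇒ 0
Ȟ^2: (0−0)−0=0 ⇒ 0

Ȟ^0 = 0, Ȟ^1 = 0, Ȟ^2 = 0


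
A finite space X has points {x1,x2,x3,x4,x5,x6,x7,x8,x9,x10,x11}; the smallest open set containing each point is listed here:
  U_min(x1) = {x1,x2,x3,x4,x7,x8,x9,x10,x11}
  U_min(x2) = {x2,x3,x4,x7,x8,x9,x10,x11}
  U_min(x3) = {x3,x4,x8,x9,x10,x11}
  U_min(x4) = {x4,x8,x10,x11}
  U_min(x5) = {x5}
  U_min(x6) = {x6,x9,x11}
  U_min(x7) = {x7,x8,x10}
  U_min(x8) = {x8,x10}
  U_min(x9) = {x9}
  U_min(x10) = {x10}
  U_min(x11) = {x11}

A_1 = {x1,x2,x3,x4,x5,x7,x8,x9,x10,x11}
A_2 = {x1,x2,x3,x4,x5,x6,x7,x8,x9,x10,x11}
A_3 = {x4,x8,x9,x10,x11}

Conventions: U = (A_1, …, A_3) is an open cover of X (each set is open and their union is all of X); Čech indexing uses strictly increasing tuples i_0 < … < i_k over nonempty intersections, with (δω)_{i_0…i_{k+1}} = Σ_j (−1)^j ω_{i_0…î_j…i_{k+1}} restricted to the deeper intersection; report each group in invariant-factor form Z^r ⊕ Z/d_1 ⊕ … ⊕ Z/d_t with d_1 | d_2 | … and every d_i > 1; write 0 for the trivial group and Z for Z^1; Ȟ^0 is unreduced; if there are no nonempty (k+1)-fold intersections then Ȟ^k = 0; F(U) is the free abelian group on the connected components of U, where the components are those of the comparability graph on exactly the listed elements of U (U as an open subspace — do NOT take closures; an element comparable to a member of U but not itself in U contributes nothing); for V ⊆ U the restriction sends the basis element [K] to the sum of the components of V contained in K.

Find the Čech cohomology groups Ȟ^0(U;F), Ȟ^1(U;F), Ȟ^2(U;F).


cover nerve:
  A12={x1,x2,x3,x4,x5,x7,x8,x9,x10,x11} A13={x4,x8,x9,x10,x11} A23={x4,x8,x9,x10,x11}
  A123={x4,x8,x9,x10,x11}
components per intersection:
  A1: {x1,x2,x3,x4,x7,x8,x9,x10,x11} {x5}
  A2: {x1,x2,x3,x4,x6,x7,x8,x9,x10,x11} {x5}
  A3: {x4,x8,x10,x11} {x9}
  A12: {x1,x2,x3,x4,x7,x8,x9,x10,x11} {x5}
  A13: {x4,x8,x10,x11} {x9}
  A23: {x4,x8,x10,x11} {x9}
  A123: {x4,x8,x10,x11} {x9}
C dims 6,6,2; δ0: rk 4, SNF 1^4; δ1: rk 2, SNF 1^2
Ȟ^0: (6−4)−0=2 ⇒ Z^2
Ȟ^1: (6−2)−4=0 ⇒ 0
Ȟ^2: (2−0)−2=0 ⇒ 0

Ȟ^0 = Z^2; Ȟ^1 = 0; Ȟ^2 = 0


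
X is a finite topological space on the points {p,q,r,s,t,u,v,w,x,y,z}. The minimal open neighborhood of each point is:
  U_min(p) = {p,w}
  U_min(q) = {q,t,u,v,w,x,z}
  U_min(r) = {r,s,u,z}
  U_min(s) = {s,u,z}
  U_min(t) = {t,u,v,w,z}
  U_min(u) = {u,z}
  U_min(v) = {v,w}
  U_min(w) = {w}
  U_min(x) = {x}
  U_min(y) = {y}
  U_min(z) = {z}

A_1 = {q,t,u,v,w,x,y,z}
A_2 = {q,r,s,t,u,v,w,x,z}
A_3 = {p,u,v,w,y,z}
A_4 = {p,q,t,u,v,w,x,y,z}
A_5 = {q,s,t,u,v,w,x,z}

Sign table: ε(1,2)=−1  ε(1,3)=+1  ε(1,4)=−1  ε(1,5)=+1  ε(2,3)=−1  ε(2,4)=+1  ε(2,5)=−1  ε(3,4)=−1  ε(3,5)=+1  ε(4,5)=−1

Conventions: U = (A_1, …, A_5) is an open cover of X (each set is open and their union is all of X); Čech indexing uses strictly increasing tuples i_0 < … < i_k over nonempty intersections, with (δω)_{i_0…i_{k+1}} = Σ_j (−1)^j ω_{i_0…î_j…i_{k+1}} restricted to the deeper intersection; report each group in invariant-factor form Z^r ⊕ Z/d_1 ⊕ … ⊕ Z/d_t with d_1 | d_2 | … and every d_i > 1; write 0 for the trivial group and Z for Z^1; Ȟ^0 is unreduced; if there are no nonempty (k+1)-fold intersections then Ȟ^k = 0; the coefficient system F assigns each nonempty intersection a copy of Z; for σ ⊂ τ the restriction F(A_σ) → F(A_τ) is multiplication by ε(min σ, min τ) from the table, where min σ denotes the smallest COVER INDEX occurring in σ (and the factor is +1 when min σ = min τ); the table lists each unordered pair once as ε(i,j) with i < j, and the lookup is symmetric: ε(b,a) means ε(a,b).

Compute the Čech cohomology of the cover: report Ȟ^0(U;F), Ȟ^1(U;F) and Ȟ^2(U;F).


Ȟ^0(U;F) ≅ Z; Ȟ^1(U;F) ≅ 0; Ȟ^2(U;F) ≅ 0

nerve of the cover:
  A12={q,t,u,v,w,x,z} A13={u,v,w,y,z} A14={q,t,u,v,w,x,y,z} A15={q,t,u,v,w,x,z} A23={u,v,w,z} A24={q,t,u,v,w,x,z} A25={q,s,t,u,v,w,x,z} A34={p,u,v,w,y,z} A35={u,v,w,z} A45={q,t,u,v,w,x,z}
  A123={u,v,w,z} A124={q,t,u,v,w,x,z} A125={q,t,u,v,w,x,z} A134={u,v,w,y,z} A135={u,v,w,z} A145={q,t,u,v,w,x,z} A234={u,v,w,z} A235={u,v,w,z} A245={q,t,u,v,w,x,z} A345={u,v,w,z}
  A1234={u,v,w,z} A1235={u,v,w,z} A1245={q,t,u,v,w,x,z} A1345={u,v,w,z} A2345={u,v,w,z}
  A12345={u,v,w,z}
C dims 5,10,10,5; δ0: rk 4, SNF 1^4; δ1: rk 6, SNF 1^6; δ2: rk 4, SNF 1^4
Ȟ^0 = (5 − 4) − 0 = 1, so Ȟ^0 ≅ Z
Ȟ^1 = (10 − 6) − 4 = 0, so Ȟ^1 ≅ 0
Ȟ^2 = (10 − 4) − 6 = 0, so Ȟ^2 ≅ 0


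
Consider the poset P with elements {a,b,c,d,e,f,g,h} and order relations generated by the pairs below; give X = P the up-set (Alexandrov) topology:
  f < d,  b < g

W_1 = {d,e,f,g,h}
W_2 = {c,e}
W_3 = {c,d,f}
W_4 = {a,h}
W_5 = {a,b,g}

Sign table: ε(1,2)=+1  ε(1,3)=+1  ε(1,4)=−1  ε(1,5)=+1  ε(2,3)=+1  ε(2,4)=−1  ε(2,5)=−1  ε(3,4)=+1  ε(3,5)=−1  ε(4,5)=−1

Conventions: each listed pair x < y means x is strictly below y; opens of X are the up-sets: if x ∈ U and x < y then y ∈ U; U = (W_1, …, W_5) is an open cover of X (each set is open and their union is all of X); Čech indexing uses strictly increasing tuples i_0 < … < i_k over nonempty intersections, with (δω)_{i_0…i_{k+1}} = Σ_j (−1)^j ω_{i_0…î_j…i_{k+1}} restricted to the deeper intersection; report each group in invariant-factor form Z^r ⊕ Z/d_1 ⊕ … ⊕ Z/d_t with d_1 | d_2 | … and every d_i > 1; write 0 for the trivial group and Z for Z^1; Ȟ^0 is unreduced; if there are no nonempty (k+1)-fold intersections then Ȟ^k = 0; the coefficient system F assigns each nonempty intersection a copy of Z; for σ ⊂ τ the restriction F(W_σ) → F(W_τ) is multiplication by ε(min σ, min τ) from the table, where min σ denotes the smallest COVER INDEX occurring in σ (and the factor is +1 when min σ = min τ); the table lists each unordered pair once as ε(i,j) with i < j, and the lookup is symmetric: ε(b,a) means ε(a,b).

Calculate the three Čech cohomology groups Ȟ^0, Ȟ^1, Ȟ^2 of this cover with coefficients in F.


Ȟ^0 ≅ Z, Ȟ^1 ≅ Z^2, Ȟ^2 ≅ 0

nonempty overlaps:
  W12={e} W13={d,f} W14={h} W15={g} W23={c} W45={a}
C dims 5,6; δ0: rk 4, SNF 1^4
degree 0: 5−4−0 = 1 → Ȟ^0 ≅ Z
degree 1: 6−0−4 = 2 → Ȟ^1 ≅ Z^2
degree 2: 0−0−0 = 0 → Ȟ^2 ≅ 0


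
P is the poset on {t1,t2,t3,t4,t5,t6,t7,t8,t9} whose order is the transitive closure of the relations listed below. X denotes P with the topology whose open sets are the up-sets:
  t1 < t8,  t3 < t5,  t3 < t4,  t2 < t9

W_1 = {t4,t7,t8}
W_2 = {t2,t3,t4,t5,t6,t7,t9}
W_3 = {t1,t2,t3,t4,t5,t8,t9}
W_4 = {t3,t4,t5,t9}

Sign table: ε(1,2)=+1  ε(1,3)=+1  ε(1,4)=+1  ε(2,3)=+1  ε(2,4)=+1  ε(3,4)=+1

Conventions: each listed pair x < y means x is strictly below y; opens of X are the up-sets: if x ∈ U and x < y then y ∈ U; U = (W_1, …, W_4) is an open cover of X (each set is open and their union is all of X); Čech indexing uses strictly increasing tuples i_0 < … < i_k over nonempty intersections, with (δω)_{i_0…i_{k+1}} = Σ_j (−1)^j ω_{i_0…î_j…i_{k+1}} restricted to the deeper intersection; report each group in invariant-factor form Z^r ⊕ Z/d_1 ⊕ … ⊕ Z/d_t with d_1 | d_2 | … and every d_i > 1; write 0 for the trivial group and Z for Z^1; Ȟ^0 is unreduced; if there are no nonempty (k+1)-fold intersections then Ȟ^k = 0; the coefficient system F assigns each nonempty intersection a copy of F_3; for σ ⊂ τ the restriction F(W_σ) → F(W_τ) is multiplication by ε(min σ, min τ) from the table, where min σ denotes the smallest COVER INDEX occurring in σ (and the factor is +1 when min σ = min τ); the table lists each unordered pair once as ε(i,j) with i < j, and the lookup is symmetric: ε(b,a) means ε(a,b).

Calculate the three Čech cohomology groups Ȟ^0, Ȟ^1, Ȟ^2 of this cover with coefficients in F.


Ȟ^0(U;F) ≅ Z/3,  Ȟ^1(U;F) ≅ 0,  Ȟ^2(U;F) ≅ 0

cover nerve:
  W12={t4,t7} W13={t4,t8} W14={t4} W23={t2,t3,t4,t5,t9} W24={t3,t4,t5,t9} W34={t3,t4,t5,t9}
  W123={t4} W124={t4} W134={t4} W234={t3,t4,t5,t9}
  W1234={t4}
C dims 4,6,4,1; δ0: rk_F3 3; δ1: rk_F3 3; δ2: rk_F3 1
Ȟ^0: (4−3)−0=1 ⇒ Z/3
Ȟ^1: (6−3)−3=0 ⇒ 0
Ȟ^2: (4−1)−3=0 ⇒ 0


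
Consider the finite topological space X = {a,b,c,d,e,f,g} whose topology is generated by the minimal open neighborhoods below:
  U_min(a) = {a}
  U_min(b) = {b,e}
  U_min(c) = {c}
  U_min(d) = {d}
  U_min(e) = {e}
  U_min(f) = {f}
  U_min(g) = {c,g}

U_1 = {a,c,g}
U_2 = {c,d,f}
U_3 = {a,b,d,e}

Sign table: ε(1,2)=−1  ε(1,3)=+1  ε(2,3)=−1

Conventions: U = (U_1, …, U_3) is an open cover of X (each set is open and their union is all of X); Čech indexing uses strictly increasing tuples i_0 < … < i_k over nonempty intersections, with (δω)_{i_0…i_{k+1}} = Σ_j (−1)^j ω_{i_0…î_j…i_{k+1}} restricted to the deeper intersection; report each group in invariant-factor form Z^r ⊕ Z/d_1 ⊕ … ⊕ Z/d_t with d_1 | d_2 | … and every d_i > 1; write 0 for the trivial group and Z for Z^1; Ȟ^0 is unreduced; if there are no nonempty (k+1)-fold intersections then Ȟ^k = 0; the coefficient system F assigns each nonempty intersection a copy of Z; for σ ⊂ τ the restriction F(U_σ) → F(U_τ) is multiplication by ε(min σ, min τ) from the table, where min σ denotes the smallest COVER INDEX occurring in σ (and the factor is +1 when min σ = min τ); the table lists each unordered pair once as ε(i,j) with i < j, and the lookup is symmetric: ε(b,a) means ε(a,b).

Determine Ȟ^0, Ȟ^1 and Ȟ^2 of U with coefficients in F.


Ȟ^0 = Z,  Ȟ^1 = Z,  Ȟ^2 = 0

nerve simplices:
  U12={c} U13={a} U23={d}
C dims 3,3; δ0: rk 2, SNF 1^2
degree 0: 3−2−0 = 1 → Ȟ^0 ≅ Z
degree 1: 3−0−2 = 1 → Ȟ^1 ≅ Z
degree 2: 0−0−0 = 0 → Ȟ^2 ≅ 0


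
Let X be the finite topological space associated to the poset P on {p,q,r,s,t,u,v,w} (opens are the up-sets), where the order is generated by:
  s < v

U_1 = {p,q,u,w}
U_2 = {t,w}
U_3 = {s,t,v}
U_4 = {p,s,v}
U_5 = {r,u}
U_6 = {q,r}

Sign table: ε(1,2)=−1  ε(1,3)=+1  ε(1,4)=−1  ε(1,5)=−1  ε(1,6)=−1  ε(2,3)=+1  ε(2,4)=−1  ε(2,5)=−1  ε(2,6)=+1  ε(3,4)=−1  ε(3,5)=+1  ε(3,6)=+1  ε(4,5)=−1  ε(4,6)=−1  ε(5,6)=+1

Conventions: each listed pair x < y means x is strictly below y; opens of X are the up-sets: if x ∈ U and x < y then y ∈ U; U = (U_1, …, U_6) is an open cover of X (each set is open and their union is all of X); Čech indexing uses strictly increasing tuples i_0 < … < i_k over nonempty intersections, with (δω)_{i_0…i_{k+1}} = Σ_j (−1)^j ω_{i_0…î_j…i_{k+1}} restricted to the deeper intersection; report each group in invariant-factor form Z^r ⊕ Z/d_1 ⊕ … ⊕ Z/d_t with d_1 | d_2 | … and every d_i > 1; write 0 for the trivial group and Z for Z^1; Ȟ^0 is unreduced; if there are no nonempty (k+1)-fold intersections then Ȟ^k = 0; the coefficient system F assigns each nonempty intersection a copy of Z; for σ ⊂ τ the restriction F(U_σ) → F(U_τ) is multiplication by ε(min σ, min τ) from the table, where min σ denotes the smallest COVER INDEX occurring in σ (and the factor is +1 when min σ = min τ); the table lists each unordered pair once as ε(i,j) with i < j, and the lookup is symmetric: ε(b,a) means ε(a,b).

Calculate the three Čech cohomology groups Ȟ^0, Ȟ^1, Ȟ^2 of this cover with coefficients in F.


Ȟ^0 ≅ 0, Ȟ^1 ≅ Z ⊕ Z/2, Ȟ^2 ≅ 0

nonempty intersections:
  U12={w} U14={p} U15={u} U16={q} U23={t} U34={s,v} U56={r}
C dims 6,7; δ0: rk 6, SNF 1^5·2
Ȟ^0: (6−6)−0=0 ⇒ 0
Ȟ^1: (7−0)−6=1 plus torsion [2] ⇒ Z ⊕ Z/2
Ȟ^2: (0−0)−0=0 ⇒ 0


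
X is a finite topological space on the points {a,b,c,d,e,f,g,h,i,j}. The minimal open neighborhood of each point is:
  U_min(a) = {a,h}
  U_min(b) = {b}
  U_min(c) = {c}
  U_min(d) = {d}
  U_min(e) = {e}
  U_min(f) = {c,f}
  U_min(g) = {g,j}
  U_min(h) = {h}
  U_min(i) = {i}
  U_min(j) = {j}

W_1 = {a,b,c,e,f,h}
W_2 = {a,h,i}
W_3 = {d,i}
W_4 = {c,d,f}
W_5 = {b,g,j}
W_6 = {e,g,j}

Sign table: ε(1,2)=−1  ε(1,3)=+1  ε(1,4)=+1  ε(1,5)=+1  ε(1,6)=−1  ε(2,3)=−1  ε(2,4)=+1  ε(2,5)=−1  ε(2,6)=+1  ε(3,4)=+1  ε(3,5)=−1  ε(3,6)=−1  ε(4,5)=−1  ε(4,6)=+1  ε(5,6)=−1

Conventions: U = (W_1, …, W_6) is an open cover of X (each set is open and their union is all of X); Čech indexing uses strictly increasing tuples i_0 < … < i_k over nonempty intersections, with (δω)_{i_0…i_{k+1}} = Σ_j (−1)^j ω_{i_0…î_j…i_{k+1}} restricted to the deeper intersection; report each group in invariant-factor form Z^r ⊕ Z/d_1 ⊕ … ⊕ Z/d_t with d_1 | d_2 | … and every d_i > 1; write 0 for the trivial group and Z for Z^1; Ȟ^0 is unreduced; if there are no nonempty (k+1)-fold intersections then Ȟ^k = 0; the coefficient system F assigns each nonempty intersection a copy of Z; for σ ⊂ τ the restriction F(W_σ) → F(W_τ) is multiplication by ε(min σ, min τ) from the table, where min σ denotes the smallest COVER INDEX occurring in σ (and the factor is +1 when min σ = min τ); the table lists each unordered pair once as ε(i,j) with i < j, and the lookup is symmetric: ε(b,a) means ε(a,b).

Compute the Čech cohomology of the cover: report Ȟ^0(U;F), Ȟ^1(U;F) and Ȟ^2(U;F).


nonempty overlaps:
  W12={a,h} W14={c,f} W15={b} W16={e} W23={i} W34={d} W56={g,j}
C dims 6,7; δ0: rk 5, SNF 1^5
degree 0: 6−5−0 = 1 → Ȟ^0 ≅ Z
degree 1: 7−0−5 = 2 → Ȟ^1 ≅ Z^2
degree 2: 0−0−0 = 0 → Ȟ^2 ≅ 0

Ȟ^0(U;F) ≅ Z, Ȟ^1(U;F) ≅ Z^2, Ȟ^2(U;F) ≅ 0


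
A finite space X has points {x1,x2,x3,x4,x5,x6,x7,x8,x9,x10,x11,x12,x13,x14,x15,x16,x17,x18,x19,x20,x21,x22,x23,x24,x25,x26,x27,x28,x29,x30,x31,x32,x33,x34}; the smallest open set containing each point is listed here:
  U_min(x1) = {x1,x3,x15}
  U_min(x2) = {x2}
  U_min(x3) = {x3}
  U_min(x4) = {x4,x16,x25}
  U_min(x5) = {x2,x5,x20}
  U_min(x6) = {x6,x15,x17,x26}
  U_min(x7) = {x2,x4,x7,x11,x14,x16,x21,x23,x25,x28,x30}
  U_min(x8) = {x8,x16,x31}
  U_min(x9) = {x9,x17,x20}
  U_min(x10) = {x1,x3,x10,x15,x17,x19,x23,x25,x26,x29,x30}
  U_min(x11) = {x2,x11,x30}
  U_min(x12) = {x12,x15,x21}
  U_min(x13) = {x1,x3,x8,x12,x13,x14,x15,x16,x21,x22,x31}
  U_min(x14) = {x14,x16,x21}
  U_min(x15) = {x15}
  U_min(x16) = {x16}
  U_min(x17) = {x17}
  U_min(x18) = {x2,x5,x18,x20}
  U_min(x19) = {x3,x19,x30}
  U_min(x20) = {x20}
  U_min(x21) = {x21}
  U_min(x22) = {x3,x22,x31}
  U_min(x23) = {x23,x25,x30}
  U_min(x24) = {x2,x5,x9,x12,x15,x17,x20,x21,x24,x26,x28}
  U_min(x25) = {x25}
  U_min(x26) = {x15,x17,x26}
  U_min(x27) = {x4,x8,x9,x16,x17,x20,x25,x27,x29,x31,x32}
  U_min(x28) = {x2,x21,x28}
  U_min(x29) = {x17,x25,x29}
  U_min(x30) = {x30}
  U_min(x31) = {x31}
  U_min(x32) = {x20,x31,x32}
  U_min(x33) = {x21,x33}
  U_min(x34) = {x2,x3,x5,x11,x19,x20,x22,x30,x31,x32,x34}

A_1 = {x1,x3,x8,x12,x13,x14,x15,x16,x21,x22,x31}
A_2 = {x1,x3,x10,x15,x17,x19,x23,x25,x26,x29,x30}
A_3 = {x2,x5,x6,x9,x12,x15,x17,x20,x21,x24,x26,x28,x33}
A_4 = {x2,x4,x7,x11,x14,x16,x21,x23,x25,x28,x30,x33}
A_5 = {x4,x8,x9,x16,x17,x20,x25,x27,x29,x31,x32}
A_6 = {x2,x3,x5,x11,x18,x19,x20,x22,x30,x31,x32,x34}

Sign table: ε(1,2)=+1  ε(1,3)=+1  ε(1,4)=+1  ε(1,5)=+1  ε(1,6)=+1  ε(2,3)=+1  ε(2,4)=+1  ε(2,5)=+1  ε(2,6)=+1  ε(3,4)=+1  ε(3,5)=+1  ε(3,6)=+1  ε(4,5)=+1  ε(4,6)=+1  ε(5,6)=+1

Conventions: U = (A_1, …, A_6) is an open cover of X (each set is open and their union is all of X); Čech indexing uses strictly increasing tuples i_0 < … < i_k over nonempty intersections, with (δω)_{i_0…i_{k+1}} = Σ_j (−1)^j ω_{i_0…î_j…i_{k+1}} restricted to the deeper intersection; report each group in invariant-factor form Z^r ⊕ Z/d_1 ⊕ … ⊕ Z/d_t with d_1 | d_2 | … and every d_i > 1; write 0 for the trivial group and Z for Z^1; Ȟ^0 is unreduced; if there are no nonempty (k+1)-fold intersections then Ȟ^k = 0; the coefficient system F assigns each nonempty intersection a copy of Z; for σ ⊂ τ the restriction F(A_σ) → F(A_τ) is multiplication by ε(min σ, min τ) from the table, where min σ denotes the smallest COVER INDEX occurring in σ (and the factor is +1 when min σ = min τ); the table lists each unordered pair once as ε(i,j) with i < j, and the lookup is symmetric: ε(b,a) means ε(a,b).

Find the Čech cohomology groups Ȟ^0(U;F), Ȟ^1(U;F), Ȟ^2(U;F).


Ȟ^0(U;F) ≅ Z; Ȟ^1(U;F) ≅ 0; Ȟ^2(U;F) ≅ Z/2

nerve of the cover:
  A12={x1,x3,x15} A13={x12,x15,x21} A14={x14,x16,x21} A15={x8,x16,x31} A16={x3,x22,x31} A23={x15,x17,x26} A24={x23,x25,x30} A25={x17,x25,x29} A26={x3,x19,x30} A34={x2,x21,x28,x33} A35={x9,x17,x20} A36={x2,x5,x20} A45={x4,x16,x25} A46={x2,x11,x30} A56={x20,x31,x32}
  A123={x15} A126={x3} A134={x21} A145={x16} A156={x31} A235={x17} A245={x25} A246={x30} A346={x2} A356={x20}
C dims 6,15,10; δ0: rk 5, SNF 1^5; δ1: rk 10, SNF 1^9·2
Ȟ^0 = (6 − 5) − 0 = 1, so Ȟ^0 ≅ Z
Ȟ^1 = (15 − 10) − 5 = 0, so Ȟ^1 ≅ 0
Ȟ^2 = (10 − 0) − 10 = 0 plus torsion [2], so Ȟ^2 ≅ Z/2


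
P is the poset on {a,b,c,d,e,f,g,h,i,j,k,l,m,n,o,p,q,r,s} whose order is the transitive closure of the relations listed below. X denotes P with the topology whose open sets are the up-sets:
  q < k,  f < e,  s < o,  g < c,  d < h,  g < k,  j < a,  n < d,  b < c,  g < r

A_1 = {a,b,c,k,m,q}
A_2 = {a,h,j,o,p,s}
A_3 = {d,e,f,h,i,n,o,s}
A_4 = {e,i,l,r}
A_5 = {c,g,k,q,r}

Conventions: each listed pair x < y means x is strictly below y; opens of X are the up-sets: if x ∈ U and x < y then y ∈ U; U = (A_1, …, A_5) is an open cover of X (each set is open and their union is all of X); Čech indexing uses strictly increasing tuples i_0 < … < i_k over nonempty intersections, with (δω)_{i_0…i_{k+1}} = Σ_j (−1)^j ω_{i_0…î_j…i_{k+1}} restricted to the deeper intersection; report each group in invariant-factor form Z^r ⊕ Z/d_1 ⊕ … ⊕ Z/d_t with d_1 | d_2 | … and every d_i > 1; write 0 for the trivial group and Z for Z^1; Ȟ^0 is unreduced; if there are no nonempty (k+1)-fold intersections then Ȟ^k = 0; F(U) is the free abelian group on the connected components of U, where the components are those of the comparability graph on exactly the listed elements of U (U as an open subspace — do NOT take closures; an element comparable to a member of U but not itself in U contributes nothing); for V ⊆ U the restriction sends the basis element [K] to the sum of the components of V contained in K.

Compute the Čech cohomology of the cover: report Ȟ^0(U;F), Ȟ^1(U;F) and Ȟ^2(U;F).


Ȟ^0 = Z^9, Ȟ^1 = 0 and Ȟ^2 = 0

cover nerve:
  A12={a} A15={c,k,q} A23={h,o,s} A34={e,i} A45={r}
components per intersection:
  A1: {a} {b,c} {k,q} {m}
  A2: {a,j} {h} {o,s} {p}
  A3: {d,h,n} {e,f} {i} {o,s}
  A4: {e} {i} {l} {r}
  A5: {c,g,k,q,r}
  A12: {a}
  A15: {c} {k,q}
  A23: {h} {o,s}
  A34: {e} {i}
  A45: {r}
C dims 17,8; δ0: rk 8, SNF 1^8
Ȟ^0: (17−8)−0=9 ⇒ Z^9
Ȟ^1: (8−0)−8=0 ⇒ 0
Ȟ^2: (0−0)−0=0 ⇒ 0


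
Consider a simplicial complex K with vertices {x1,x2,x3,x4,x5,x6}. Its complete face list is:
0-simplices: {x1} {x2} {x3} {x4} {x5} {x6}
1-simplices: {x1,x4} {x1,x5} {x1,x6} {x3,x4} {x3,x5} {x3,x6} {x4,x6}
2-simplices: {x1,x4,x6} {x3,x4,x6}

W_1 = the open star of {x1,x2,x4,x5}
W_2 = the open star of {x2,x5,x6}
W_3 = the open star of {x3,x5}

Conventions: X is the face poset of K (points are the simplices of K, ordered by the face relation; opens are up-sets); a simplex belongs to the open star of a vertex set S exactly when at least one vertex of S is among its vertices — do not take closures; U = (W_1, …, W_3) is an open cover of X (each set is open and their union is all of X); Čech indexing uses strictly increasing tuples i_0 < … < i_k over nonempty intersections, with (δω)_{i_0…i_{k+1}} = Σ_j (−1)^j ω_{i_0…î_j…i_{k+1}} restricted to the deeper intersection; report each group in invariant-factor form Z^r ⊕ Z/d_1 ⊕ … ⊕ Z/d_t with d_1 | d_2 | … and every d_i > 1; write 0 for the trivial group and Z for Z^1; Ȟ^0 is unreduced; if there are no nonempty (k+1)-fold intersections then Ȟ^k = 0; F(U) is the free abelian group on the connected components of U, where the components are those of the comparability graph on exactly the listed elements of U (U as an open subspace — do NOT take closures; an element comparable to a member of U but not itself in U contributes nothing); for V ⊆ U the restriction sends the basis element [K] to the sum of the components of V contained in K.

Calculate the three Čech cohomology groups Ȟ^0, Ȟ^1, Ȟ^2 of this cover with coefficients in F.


nonempty intersections:
  W1={{x1},{x2},{x4},{x5},{x1,x4},{x1,x5},{x1,x6},{x3,x4},{x3,x5},{x4,x6},{x1,x4,x6},{x3,x4,x6}} W2={{x2},{x5},{x6},{x1,x5},{x1,x6},{x3,x5},{x3,x6},{x4,x6},{x1,x4,x6},{x3,x4,x6}} W3={{x3},{x5},{x1,x5},{x3,x4},{x3,x5},{x3,x6},{x3,x4,x6}}
  W12={{x2},{x5},{x1,x5},{x1,x6},{x3,x5},{x4,x6},{x1,x4,x6},{x3,x4,x6}} W13={{x5},{x1,x5},{x3,x4},{x3,x5},{x3,x4,x6}} W23={{x5},{x1,x5},{x3,x5},{x3,x6},{x3,x4,x6}}
  W123={{x5},{x1,x5},{x3,x5},{x3,x4,x6}}
components per intersection:
  W1: {{x1},{x4},{x5},{x1,x4},{x1,x5},{x1,x6},{x3,x4},{x3,x5},{x4,x6},{x1,x4,x6},{x3,x4,x6}} {{x2}}
  W2: {{x2}} {{x5},{x1,x5},{x3,x5}} {{x6},{x1,x6},{x3,x6},{x4,x6},{x1,x4,x6},{x3,x4,x6}}
  W3: {{x3},{x5},{x1,x5},{x3,x4},{x3,x5},{x3,x6},{x3,x4,x6}}
  W12: {{x2}} {{x5},{x1,x5},{x3,x5}} {{x1,x6},{x4,x6},{x1,x4,x6},{x3,x4,x6}}
  W13: {{x5},{x1,x5},{x3,x5}} {{x3,x4},{x3,x4,x6}}
  W23: {{x5},{x1,x5},{x3,x5}} {{x3,x6},{x3,x4,x6}}
  W123: {{x5},{x1,x5},{x3,x5}} {{x3,x4,x6}}
C dims 6,7,2; δ0: rk 4, SNF 1^4; δ1: rk 2, SNF 1^2
Ȟ^0: (6−4)−0=2 ⇒ Z^2
Ȟ^1: (7−2)−4=1 ⇒ Z
Ȟ^2: (2−0)−2=0 ⇒ 0

Ȟ^0 = Z^2, Ȟ^1 = Z, Ȟ^2 = 0


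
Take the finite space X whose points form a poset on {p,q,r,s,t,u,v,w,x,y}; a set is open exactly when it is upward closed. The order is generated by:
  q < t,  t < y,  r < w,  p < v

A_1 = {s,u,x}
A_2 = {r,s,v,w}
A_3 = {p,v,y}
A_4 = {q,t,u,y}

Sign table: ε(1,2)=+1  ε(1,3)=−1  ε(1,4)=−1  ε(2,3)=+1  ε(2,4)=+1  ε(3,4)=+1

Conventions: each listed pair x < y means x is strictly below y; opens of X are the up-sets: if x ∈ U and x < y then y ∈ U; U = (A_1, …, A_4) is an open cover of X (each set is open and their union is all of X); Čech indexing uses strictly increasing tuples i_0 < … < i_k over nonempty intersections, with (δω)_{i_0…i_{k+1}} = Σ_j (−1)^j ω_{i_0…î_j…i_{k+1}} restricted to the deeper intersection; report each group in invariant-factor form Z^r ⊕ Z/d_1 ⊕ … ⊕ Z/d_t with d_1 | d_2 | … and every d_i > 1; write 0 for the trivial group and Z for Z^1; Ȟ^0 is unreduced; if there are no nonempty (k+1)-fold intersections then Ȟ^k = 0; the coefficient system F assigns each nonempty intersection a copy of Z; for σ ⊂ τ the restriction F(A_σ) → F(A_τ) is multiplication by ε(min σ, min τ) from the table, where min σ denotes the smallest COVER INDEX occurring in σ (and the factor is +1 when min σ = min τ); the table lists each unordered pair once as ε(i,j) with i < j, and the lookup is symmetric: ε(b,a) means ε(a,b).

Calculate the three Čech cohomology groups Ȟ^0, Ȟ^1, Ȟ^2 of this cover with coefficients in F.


intersection data:
  A12={s} A14={u} A23={v} A34={y}
C dims 4,4; δ0: rk 4, SNF 1^3·2
Ȟ^0 = (4 − 4) − 0 = 0, so Ȟ^0 ≅ 0
Ȟ^1 = (4 − 0) − 4 = 0 plus torsion [2], so Ȟ^1 ≅ Z/2
Ȟ^2 = (0 − 0) − 0 = 0, so Ȟ^2 ≅ 0

Ȟ^0 = 0, Ȟ^1 = Z/2, Ȟ^2 = 0


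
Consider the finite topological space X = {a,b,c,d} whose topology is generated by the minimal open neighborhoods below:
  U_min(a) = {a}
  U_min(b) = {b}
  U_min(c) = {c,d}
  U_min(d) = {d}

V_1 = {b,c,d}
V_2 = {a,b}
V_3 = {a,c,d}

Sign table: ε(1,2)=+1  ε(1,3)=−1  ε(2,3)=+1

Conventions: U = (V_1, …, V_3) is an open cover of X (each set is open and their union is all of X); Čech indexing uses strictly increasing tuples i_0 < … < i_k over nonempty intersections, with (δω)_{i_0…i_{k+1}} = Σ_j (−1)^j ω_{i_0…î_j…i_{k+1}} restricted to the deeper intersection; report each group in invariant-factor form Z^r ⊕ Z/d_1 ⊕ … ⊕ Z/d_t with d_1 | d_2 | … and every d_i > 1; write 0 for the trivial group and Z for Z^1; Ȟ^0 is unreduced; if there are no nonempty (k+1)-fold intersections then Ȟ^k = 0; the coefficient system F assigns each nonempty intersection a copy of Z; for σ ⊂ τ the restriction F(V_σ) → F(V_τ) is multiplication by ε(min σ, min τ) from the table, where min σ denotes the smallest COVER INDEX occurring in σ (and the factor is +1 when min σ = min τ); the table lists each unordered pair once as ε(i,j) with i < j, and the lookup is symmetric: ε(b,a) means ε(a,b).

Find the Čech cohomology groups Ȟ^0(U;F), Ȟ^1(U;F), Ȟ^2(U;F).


nonempty intersections:
  V12={b} V13={c,d} V23={a}
C dims 3,3; δ0: rk 3, SNF 1^2·2
Ȟ^0: (3−3)−0=0 ⇒ 0
Ȟ^1: (3−0)−3=0 plus torsion [2] ⇒ Z/2
Ȟ^2: (0−0)−0=0 ⇒ 0

Ȟ^0 ≅ 0, Ȟ^1 ≅ Z/2, Ȟ^2 ≅ 0


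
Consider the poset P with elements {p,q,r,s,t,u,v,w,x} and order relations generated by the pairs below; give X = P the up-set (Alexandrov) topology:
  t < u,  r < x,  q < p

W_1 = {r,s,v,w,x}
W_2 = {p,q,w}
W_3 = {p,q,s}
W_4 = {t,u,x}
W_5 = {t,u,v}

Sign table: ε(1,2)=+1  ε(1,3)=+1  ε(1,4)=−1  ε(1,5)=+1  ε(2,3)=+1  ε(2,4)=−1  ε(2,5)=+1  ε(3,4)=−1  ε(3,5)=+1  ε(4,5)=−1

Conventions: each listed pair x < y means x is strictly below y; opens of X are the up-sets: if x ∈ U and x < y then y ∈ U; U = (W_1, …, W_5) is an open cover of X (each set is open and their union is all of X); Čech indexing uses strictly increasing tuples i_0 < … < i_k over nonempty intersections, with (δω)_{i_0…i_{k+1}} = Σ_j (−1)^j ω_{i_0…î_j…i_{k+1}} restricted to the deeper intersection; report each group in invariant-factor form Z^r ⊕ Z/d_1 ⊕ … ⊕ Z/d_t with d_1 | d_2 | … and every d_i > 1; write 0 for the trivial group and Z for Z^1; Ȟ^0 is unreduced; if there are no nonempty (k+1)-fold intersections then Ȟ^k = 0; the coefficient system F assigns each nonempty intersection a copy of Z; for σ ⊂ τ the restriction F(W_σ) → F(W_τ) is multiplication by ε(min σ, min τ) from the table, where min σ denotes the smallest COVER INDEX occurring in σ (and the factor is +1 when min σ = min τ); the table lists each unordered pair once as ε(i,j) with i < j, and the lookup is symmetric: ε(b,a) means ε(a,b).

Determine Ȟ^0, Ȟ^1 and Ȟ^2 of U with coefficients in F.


Ȟ^0(U;F) ≅ Z, Ȟ^1(U;F) ≅ Z^2 and Ȟ^2(U;F) ≅ 0

nerve of the cover:
  W12={w} W13={s} W14={x} W15={v} W23={p,q} W45={t,u}
C dims 5,6; δ0: rk 4, SNF 1^4
Ȟ^0 = (5 − 4) − 0 = 1, so Ȟ^0 ≅ Z
Ȟ^1 = (6 − 0) − 4 = 2, so Ȟ^1 ≅ Z^2
Ȟ^2 = (0 − 0) − 0 = 0, so Ȟ^2 ≅ 0


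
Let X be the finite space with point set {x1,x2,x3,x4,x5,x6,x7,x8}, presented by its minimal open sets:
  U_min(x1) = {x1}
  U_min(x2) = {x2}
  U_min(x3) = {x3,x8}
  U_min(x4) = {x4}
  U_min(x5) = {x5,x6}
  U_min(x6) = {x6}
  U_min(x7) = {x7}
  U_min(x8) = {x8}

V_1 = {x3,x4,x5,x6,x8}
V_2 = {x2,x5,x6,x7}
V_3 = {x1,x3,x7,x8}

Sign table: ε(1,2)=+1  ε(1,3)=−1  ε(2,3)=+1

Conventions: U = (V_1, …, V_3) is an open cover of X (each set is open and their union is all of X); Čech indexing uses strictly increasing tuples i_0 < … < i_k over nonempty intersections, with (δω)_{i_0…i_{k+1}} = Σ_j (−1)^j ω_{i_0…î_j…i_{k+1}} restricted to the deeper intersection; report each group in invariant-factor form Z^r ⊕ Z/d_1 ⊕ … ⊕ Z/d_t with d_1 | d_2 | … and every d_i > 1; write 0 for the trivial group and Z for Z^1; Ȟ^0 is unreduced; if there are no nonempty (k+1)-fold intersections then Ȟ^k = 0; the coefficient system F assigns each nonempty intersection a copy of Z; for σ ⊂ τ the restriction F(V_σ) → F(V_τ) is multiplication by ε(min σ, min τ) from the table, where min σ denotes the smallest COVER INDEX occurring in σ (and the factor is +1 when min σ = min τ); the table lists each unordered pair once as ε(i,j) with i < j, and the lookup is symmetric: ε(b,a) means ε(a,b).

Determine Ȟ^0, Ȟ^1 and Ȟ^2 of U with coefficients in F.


cover nerve:
  V12={x5,x6} V13={x3,x8} V23={x7}
C dims 3,3; δ0: rk 3, SNF 1^2·2
Ȟ^0: (3−3)−0=0 ⇒ 0
Ȟ^1: (3−0)−3=0 plus torsion [2] ⇒ Z/2
Ȟ^2: (0−0)−0=0 ⇒ 0

Ȟ^0(U;F) ≅ 0; Ȟ^1(U;F) ≅ Z/2; Ȟ^2(U;F) ≅ 0


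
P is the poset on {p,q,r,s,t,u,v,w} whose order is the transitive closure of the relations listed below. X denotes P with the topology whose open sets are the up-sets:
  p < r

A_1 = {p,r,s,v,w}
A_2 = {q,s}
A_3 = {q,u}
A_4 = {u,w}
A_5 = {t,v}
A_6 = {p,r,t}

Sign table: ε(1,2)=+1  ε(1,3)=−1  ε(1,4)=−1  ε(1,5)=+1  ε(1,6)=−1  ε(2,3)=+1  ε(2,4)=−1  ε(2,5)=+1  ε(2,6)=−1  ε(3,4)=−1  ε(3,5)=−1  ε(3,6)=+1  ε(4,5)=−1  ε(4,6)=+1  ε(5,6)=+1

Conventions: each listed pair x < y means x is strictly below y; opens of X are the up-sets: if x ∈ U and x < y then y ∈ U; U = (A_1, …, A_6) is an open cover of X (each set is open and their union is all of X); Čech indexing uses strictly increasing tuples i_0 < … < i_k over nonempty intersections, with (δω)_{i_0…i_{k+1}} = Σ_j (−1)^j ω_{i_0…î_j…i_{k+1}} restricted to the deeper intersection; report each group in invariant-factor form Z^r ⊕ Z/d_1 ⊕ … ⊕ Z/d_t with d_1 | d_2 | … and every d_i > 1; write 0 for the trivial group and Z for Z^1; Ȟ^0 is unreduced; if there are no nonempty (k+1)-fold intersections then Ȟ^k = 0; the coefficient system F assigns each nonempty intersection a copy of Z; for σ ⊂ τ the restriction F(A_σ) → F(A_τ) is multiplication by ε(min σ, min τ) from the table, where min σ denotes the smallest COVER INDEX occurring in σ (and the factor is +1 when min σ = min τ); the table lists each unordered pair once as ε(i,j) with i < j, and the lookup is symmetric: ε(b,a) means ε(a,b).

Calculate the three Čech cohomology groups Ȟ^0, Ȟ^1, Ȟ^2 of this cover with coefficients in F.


intersection data:
  A12={s} A14={w} A15={v} A16={p,r} A23={q} A34={u} A56={t}
C dims 6,7; δ0: rk 6, SNF 1^5·2
Ȟ^0 = (6 − 6) − 0 = 0, so Ȟ^0 ≅ 0
Ȟ^1 = (7 − 0) − 6 = 1 plus torsion [2], so Ȟ^1 ≅ Z ⊕ Z/2
Ȟ^2 = (0 − 0) − 0 = 0, so Ȟ^2 ≅ 0

Ȟ^0 = 0, Ȟ^1 = Z ⊕ Z/2, Ȟ^2 = 0


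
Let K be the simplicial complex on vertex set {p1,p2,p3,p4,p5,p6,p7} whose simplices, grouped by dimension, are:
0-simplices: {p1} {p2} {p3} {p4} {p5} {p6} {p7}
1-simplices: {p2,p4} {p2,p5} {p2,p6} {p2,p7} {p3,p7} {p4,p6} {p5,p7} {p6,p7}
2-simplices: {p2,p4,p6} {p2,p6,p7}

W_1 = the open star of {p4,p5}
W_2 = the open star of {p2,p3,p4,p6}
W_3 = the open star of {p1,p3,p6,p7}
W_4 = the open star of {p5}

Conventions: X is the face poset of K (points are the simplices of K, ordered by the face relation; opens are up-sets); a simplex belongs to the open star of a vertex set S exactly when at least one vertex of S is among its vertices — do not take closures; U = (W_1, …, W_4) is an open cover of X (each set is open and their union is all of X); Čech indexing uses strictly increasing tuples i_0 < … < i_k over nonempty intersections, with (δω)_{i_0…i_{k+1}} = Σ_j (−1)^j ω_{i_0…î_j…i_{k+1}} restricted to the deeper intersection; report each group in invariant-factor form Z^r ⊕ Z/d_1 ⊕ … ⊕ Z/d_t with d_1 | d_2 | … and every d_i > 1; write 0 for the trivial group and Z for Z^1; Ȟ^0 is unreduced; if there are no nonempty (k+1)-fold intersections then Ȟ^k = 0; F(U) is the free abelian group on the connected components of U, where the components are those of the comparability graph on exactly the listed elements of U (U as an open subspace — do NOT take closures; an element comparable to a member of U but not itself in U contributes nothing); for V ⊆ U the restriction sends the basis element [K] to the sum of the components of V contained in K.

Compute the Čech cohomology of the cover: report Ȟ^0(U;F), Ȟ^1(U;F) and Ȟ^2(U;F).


nonempty overlaps:
  W1={{p4},{p5},{p2,p4},{p2,p5},{p4,p6},{p5,p7},{p2,p4,p6}} W2={{p2},{p3},{p4},{p6},{p2,p4},{p2,p5},{p2,p6},{p2,p7},{p3,p7},{p4,p6},{p6,p7},{p2,p4,p6},{p2,p6,p7}} W3={{p1},{p3},{p6},{p7},{p2,p6},{p2,p7},{p3,p7},{p4,p6},{p5,p7},{p6,p7},{p2,p4,p6},{p2,p6,p7}} W4={{p5},{p2,p5},{p5,p7}}
  W12={{p4},{p2,p4},{p2,p5},{p4,p6},{p2,p4,p6}} W13={{p4,p6},{p5,p7},{p2,p4,p6}} W14={{p5},{p2,p5},{p5,p7}} W23={{p3},{p6},{p2,p6},{p2,p7},{p3,p7},{p4,p6},{p6,p7},{p2,p4,p6},{p2,p6,p7}} W24={{p2,p5}} W34={{p5,p7}}
  W123={{p4,p6},{p2,p4,p6}} W124={{p2,p5}} W134={{p5,p7}}
components per intersection:
  W1: {{p4},{p2,p4},{p4,p6},{p2,p4,p6}} {{p5},{p2,p5},{p5,p7}}
  W2: {{p2},{p4},{p6},{p2,p4},{p2,p5},{p2,p6},{p2,p7},{p4,p6},{p6,p7},{p2,p4,p6},{p2,p6,p7}} {{p3},{p3,p7}}
  W3: {{p1}} {{p3},{p6},{p7},{p2,p6},{p2,p7},{p3,p7},{p4,p6},{p5,p7},{p6,p7},{p2,p4,p6},{p2,p6,p7}}
  W4: {{p5},{p2,p5},{p5,p7}}
  W12: {{p4},{p2,p4},{p4,p6},{p2,p4,p6}} {{p2,p5}}
  W13: {{p4,p6},{p2,p4,p6}} {{p5,p7}}
  W14: {{p5},{p2,p5},{p5,p7}}
  W23: {{p3},{p3,p7}} {{p6},{p2,p6},{p2,p7},{p4,p6},{p6,p7},{p2,p4,p6},{p2,p6,p7}}
  W24: {{p2,p5}}
  W34: {{p5,p7}}
  W123: {{p4,p6},{p2,p4,p6}}
  W124: {{p2,p5}}
  W134: {{p5,p7}}
C dims 7,9,3; δ0: rk 5, SNF 1^5; δ1: rk 3, SNF 1^3
degree 0: 7−5−0 = 2 → Ȟ^0 ≅ Z^2
degree 1: 9−3−5 = 1 → Ȟ^1 ≅ Z
degree 2: 3−0−3 = 0 → Ȟ^2 ≅ 0

Ȟ^0 ≅ Z^2, Ȟ^1 ≅ Z and Ȟ^2 ≅ 0


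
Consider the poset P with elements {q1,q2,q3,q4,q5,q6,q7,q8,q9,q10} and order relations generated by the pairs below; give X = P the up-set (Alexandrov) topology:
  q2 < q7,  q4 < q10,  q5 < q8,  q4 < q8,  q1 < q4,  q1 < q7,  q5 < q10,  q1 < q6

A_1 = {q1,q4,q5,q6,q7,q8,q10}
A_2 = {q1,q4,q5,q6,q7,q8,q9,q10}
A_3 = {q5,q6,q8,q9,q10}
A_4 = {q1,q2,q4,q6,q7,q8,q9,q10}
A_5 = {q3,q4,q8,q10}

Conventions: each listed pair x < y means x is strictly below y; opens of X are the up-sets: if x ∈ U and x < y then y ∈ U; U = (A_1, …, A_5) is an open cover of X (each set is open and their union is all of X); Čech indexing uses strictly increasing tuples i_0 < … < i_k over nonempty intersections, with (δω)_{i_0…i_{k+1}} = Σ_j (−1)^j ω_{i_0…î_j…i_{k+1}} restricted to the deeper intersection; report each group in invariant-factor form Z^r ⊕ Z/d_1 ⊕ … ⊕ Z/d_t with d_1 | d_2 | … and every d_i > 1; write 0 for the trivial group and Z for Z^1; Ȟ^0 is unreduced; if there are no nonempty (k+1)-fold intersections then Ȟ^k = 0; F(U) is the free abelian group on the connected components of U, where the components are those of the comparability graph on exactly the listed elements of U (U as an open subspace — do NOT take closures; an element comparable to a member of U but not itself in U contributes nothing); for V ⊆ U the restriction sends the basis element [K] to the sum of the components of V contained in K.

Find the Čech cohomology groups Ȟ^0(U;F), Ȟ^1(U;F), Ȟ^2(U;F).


nerve of the cover:
  A12={q1,q4,q5,q6,q7,q8,q10} A13={q5,q6,q8,q10} A14={q1,q4,q6,q7,q8,q10} A15={q4,q8,q10} A23={q5,q6,q8,q9,q10} A24={q1,q4,q6,q7,q8,q9,q10} A25={q4,q8,q10} A34={q6,q8,q9,q10} A35={q8,q10} A45={q4,q8,q10}
  A123={q5,q6,q8,q10} A124={q1,q4,q6,q7,q8,q10} A125={q4,q8,q10} A134={q6,q8,q10} A135={q8,q10} A145={q4,q8,q10} A234={q6,q8,q9,q10} A235={q8,q10} A245={q4,q8,q10} A345={q8,q10}
  A1234={q6,q8,q10} A1235={q8,q10} A1245={q4,q8,q10} A1345={q8,q10} A2345={q8,q10}
  A12345={q8,q10}
components per intersection:
  A1: {q1,q4,q5,q6,q7,q8,q10}
  A2: {q1,q4,q5,q6,q7,q8,q10} {q9}
  A3: {q5,q8,q10} {q6} {q9}
  A4: {q1,q2,q4,q6,q7,q8,q10} {q9}
  A5: {q3} {q4,q8,q10}
  A12: {q1,q4,q5,q6,q7,q8,q10}
  A13: {q5,q8,q10} {q6}
  A14: {q1,q4,q6,q7,q8,q10}
  A15: {q4,q8,q10}
  A23: {q5,q8,q10} {q6} {q9}
  A24: {q1,q4,q6,q7,q8,q10} {q9}
  A25: {q4,q8,q10}
  A34: {q6} {q8} {q9} {q10}
  A35: {q8} {q10}
  A45: {q4,q8,q10}
  A123: {q5,q8,q10} {q6}
  A124: {q1,q4,q6,q7,q8,q10}
  A125: {q4,q8,q10}
  A134: {q6} {q8} {q10}
  A135: {q8} {q10}
  A145: {q4,q8,q10}
  A234: {q6} {q8} {q9} {q10}
  A235: {q8} {q10}
  A245: {q4,q8,q10}
  A345: {q8} {q10}
  A1234: {q6} {q8} {q10}
  A1235: {q8} {q10}
  A1245: {q4,q8,q10}
  A1345: {q8} {q10}
  A2345: {q8} {q10}
  A12345: {q8} {q10}
C dims 10,18,19,10; δ0: rk 7, SNF 1^7; δ1: rk 11, SNF 1^11; δ2: rk 8, SNF 1^8
Ȟ^0 = (10 − 7) − 0 = 3, so Ȟ^0 ≅ Z^3
Ȟ^1 = (18 − 11) − 7 = 0, so Ȟ^1 ≅ 0
Ȟ^2 = (19 − 8) − 11 = 0, so Ȟ^2 ≅ 0

Ȟ^0 ≅ Z^3, Ȟ^1 ≅ 0, Ȟ^2 ≅ 0


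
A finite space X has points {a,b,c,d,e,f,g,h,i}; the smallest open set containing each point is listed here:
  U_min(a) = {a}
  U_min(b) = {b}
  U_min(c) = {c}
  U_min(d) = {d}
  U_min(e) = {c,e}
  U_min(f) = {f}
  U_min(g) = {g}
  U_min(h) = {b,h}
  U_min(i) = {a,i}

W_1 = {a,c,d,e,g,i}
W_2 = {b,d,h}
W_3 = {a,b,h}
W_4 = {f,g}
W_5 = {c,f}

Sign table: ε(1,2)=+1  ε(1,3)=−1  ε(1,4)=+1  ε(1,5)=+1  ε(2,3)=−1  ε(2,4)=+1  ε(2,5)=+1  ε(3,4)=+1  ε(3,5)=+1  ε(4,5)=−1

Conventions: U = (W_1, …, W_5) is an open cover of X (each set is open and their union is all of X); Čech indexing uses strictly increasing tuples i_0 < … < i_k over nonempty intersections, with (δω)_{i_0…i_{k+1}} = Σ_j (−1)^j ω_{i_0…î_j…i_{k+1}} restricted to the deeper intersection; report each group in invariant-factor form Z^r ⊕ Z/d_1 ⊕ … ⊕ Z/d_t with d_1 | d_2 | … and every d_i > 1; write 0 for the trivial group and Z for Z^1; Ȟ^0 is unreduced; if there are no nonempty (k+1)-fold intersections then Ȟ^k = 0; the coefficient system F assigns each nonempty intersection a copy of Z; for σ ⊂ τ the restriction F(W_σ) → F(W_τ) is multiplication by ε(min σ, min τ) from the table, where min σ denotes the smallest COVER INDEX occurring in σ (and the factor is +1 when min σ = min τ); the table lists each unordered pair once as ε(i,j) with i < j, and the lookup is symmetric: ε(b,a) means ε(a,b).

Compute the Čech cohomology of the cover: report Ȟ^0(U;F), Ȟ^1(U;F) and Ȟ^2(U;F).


nonempty intersections:
  W12={d} W13={a} W14={g} W15={c} W23={b,h} W45={f}
C dims 5,6; δ0: rk 5, SNF 1^4·2
Ȟ^0: (5−5)−0=0 ⇒ 0
Ȟ^1: (6−0)−5=1 plus torsion [2] ⇒ Z ⊕ Z/2
Ȟ^2: (0−0)−0=0 ⇒ 0

Ȟ^0 ≅ 0, Ȟ^1 ≅ Z ⊕ Z/2, Ȟ^2 ≅ 0
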